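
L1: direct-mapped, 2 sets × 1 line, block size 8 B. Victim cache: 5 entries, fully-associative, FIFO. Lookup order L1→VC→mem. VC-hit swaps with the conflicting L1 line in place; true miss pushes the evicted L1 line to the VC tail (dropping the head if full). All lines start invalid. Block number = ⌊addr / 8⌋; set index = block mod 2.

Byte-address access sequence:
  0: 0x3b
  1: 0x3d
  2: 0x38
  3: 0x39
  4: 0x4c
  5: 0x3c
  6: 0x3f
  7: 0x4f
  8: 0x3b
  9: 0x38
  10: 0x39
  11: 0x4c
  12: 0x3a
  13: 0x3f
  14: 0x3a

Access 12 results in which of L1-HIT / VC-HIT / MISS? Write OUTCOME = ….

  [0] addr=0x3b blk=7 s=1: MISS | VC []
  [1] addr=0x3d blk=7 s=1: L1-HIT | VC []
  [2] addr=0x38 blk=7 s=1: L1-HIT | VC []
  [3] addr=0x39 blk=7 s=1: L1-HIT | VC []
  [4] addr=0x4c blk=9 s=1: MISS | VC [7]
  [5] addr=0x3c blk=7 s=1: VC-HIT | VC [9]
  [6] addr=0x3f blk=7 s=1: L1-HIT | VC [9]
  [7] addr=0x4f blk=9 s=1: VC-HIT | VC [7]
  [8] addr=0x3b blk=7 s=1: VC-HIT | VC [9]
  [9] addr=0x38 blk=7 s=1: L1-HIT | VC [9]
  [10] addr=0x39 blk=7 s=1: L1-HIT | VC [9]
  [11] addr=0x4c blk=9 s=1: VC-HIT | VC [7]
  [12] addr=0x3a blk=7 s=1: VC-HIT | VC [9]
  [13] addr=0x3f blk=7 s=1: L1-HIT | VC [9]
  [14] addr=0x3a blk=7 s=1: L1-HIT | VC [9]

OUTCOME = VC-HIT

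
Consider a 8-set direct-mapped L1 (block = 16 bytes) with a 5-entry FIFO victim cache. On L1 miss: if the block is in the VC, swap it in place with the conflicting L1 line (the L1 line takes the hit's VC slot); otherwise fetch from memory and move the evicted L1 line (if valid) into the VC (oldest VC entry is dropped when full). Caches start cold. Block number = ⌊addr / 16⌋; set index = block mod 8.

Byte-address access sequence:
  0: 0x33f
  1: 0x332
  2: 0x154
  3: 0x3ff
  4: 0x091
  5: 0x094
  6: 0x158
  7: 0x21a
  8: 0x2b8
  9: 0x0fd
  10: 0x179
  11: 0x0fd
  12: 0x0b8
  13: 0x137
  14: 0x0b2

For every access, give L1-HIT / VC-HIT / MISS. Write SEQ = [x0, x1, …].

#0 0x33f→b51/s3 MISS; vc=[]
#1 0x332→b51/s3 L1-HIT; vc=[]
#2 0x154→b21/s5 MISS; vc=[]
#3 0x3ff→b63/s7 MISS; vc=[]
#4 0x91→b9/s1 MISS; vc=[]
#5 0x94→b9/s1 L1-HIT; vc=[]
#6 0x158→b21/s5 L1-HIT; vc=[]
#7 0x21a→b33/s1 MISS; vc=[9]
#8 0x2b8→b43/s3 MISS; vc=[9,51]
#9 0xfd→b15/s7 MISS; vc=[9,51,63]
#10 0x179→b23/s7 MISS; vc=[9,51,63,15]
#11 0xfd→b15/s7 VC-HIT; vc=[9,51,63,23]
#12 0xb8→b11/s3 MISS; vc=[9,51,63,23,43]
#13 0x137→b19/s3 MISS; vc=[51,63,23,43,11]
#14 0xb2→b11/s3 VC-HIT; vc=[51,63,23,43,19]

SEQ = [MISS, L1-HIT, MISS, MISS, MISS, L1-HIT, L1-HIT, MISS, MISS, MISS, MISS, VC-HIT, MISS, MISS, VC-HIT]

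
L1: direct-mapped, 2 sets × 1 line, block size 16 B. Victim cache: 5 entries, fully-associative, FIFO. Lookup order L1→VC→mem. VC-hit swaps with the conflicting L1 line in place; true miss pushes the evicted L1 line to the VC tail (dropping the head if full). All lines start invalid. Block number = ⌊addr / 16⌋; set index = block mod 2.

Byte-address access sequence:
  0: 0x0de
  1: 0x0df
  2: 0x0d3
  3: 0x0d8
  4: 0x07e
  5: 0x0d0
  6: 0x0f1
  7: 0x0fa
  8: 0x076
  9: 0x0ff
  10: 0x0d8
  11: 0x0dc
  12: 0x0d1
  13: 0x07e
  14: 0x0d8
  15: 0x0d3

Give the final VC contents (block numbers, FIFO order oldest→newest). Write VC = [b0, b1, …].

VC = [7, 15]

  [0] addr=0xde blk=13 s=1: MISS | VC []
  [1] addr=0xdf blk=13 s=1: L1-HIT | VC []
  [2] addr=0xd3 blk=13 s=1: L1-HIT | VC []
  [3] addr=0xd8 blk=13 s=1: L1-HIT | VC []
  [4] addr=0x7e blk=7 s=1: MISS | VC [13]
  [5] addr=0xd0 blk=13 s=1: VC-HIT | VC [7]
  [6] addr=0xf1 blk=15 s=1: MISS | VC [7, 13]
  [7] addr=0xfa blk=15 s=1: L1-HIT | VC [7, 13]
  [8] addr=0x76 blk=7 s=1: VC-HIT | VC [15, 13]
  [9] addr=0xff blk=15 s=1: VC-HIT | VC [7, 13]
  [10] addr=0xd8 blk=13 s=1: VC-HIT | VC [7, 15]
  [11] addr=0xdc blk=13 s=1: L1-HIT | VC [7, 15]
  [12] addr=0xd1 blk=13 s=1: L1-HIT | VC [7, 15]
  [13] addr=0x7e blk=7 s=1: VC-HIT | VC [13, 15]
  [14] addr=0xd8 blk=13 s=1: VC-HIT | VC [7, 15]
  [15] addr=0xd3 blk=13 s=1: L1-HIT | VC [7, 15]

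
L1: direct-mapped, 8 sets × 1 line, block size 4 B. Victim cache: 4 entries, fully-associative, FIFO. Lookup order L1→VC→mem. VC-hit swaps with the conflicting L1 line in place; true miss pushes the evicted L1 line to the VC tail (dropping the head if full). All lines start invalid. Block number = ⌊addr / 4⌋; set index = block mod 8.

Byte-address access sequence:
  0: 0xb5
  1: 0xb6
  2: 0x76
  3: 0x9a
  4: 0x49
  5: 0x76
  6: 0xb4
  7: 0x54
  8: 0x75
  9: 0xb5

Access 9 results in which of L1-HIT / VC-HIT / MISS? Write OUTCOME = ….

0: 0xb5 (blk 45, set 5) → MISS  vc=[]
1: 0xb6 (blk 45, set 5) → L1-HIT  vc=[]
2: 0x76 (blk 29, set 5) → MISS  vc=[45]
3: 0x9a (blk 38, set 6) → MISS  vc=[45]
4: 0x49 (blk 18, set 2) → MISS  vc=[45]
5: 0x76 (blk 29, set 5) → L1-HIT  vc=[45]
6: 0xb4 (blk 45, set 5) → VC-HIT  vc=[29]
7: 0x54 (blk 21, set 5) → MISS  vc=[29, 45]
8: 0x75 (blk 29, set 5) → VC-HIT  vc=[21, 45]
9: 0xb5 (blk 45, set 5) → VC-HIT  vc=[21, 29]

OUTCOME = VC-HIT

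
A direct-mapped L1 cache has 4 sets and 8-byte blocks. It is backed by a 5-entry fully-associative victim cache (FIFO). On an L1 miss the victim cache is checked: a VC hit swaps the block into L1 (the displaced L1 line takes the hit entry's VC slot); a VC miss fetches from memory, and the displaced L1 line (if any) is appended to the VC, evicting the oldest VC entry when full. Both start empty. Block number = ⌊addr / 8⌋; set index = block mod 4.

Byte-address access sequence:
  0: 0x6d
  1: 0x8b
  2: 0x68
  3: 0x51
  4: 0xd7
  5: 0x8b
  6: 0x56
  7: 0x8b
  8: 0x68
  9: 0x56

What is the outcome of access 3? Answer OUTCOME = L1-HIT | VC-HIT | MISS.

OUTCOME = MISS

#0 0x6d→b13/s1 MISS; vc=[]
#1 0x8b→b17/s1 MISS; vc=[13]
#2 0x68→b13/s1 VC-HIT; vc=[17]
#3 0x51→b10/s2 MISS; vc=[17]
#4 0xd7→b26/s2 MISS; vc=[17,10]
#5 0x8b→b17/s1 VC-HIT; vc=[13,10]
#6 0x56→b10/s2 VC-HIT; vc=[13,26]
#7 0x8b→b17/s1 L1-HIT; vc=[13,26]
#8 0x68→b13/s1 VC-HIT; vc=[17,26]
#9 0x56→b10/s2 L1-HIT; vc=[17,26]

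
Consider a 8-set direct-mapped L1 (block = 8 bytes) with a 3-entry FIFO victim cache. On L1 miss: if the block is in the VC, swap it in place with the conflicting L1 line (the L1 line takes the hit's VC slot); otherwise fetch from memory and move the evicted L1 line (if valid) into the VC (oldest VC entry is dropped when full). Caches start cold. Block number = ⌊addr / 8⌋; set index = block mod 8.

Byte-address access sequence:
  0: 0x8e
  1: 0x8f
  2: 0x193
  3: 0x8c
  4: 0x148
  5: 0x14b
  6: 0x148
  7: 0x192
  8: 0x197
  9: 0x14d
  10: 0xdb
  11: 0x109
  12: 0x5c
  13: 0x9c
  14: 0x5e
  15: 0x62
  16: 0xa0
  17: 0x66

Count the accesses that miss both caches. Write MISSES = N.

MISSES = 9

  [0] addr=0x8e blk=17 s=1: MISS | VC []
  [1] addr=0x8f blk=17 s=1: L1-HIT | VC []
  [2] addr=0x193 blk=50 s=2: MISS | VC []
  [3] addr=0x8c blk=17 s=1: L1-HIT | VC []
  [4] addr=0x148 blk=41 s=1: MISS | VC [17]
  [5] addr=0x14b blk=41 s=1: L1-HIT | VC [17]
  [6] addr=0x148 blk=41 s=1: L1-HIT | VC [17]
  [7] addr=0x192 blk=50 s=2: L1-HIT | VC [17]
  [8] addr=0x197 blk=50 s=2: L1-HIT | VC [17]
  [9] addr=0x14d blk=41 s=1: L1-HIT | VC [17]
  [10] addr=0xdb blk=27 s=3: MISS | VC [17]
  [11] addr=0x109 blk=33 s=1: MISS | VC [17, 41]
  [12] addr=0x5c blk=11 s=3: MISS | VC [17, 41, 27]
  [13] addr=0x9c blk=19 s=3: MISS | VC [41, 27, 11]
  [14] addr=0x5e blk=11 s=3: VC-HIT | VC [41, 27, 19]
  [15] addr=0x62 blk=12 s=4: MISS | VC [41, 27, 19]
  [16] addr=0xa0 blk=20 s=4: MISS | VC [27, 19, 12]
  [17] addr=0x66 blk=12 s=4: VC-HIT | VC [27, 19, 20]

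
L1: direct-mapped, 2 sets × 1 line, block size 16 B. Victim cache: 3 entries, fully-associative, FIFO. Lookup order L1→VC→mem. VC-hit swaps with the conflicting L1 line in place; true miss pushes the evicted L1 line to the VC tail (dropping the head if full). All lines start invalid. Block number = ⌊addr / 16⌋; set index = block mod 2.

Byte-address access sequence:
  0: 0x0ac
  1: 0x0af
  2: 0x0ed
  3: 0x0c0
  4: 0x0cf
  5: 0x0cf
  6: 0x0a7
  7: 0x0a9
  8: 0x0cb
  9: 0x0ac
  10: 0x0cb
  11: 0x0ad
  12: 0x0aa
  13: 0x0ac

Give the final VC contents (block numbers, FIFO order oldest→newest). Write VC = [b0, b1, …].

VC = [12, 14]

0: 0xac (blk 10, set 0) → MISS  vc=[]
1: 0xaf (blk 10, set 0) → L1-HIT  vc=[]
2: 0xed (blk 14, set 0) → MISS  vc=[10]
3: 0xc0 (blk 12, set 0) → MISS  vc=[10, 14]
4: 0xcf (blk 12, set 0) → L1-HIT  vc=[10, 14]
5: 0xcf (blk 12, set 0) → L1-HIT  vc=[10, 14]
6: 0xa7 (blk 10, set 0) → VC-HIT  vc=[12, 14]
7: 0xa9 (blk 10, set 0) → L1-HIT  vc=[12, 14]
8: 0xcb (blk 12, set 0) → VC-HIT  vc=[10, 14]
9: 0xac (blk 10, set 0) → VC-HIT  vc=[12, 14]
10: 0xcb (blk 12, set 0) → VC-HIT  vc=[10, 14]
11: 0xad (blk 10, set 0) → VC-HIT  vc=[12, 14]
12: 0xaa (blk 10, set 0) → L1-HIT  vc=[12, 14]
13: 0xac (blk 10, set 0) → L1-HIT  vc=[12, 14]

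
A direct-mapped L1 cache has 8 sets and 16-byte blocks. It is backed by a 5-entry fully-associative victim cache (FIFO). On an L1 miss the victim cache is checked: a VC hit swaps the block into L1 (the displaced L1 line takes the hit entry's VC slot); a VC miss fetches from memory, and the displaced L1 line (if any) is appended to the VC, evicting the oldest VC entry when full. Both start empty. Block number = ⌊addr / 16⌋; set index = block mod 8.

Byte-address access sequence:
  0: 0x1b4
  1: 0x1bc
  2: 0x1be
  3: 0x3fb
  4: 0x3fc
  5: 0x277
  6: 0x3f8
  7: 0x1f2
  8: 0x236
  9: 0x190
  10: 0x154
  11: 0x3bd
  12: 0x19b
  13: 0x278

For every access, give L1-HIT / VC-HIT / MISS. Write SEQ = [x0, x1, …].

#0 0x1b4→b27/s3 MISS; vc=[]
#1 0x1bc→b27/s3 L1-HIT; vc=[]
#2 0x1be→b27/s3 L1-HIT; vc=[]
#3 0x3fb→b63/s7 MISS; vc=[]
#4 0x3fc→b63/s7 L1-HIT; vc=[]
#5 0x277→b39/s7 MISS; vc=[63]
#6 0x3f8→b63/s7 VC-HIT; vc=[39]
#7 0x1f2→b31/s7 MISS; vc=[39,63]
#8 0x236→b35/s3 MISS; vc=[39,63,27]
#9 0x190→b25/s1 MISS; vc=[39,63,27]
#10 0x154→b21/s5 MISS; vc=[39,63,27]
#11 0x3bd→b59/s3 MISS; vc=[39,63,27,35]
#12 0x19b→b25/s1 L1-HIT; vc=[39,63,27,35]
#13 0x278→b39/s7 VC-HIT; vc=[31,63,27,35]

SEQ = [MISS, L1-HIT, L1-HIT, MISS, L1-HIT, MISS, VC-HIT, MISS, MISS, MISS, MISS, MISS, L1-HIT, VC-HIT]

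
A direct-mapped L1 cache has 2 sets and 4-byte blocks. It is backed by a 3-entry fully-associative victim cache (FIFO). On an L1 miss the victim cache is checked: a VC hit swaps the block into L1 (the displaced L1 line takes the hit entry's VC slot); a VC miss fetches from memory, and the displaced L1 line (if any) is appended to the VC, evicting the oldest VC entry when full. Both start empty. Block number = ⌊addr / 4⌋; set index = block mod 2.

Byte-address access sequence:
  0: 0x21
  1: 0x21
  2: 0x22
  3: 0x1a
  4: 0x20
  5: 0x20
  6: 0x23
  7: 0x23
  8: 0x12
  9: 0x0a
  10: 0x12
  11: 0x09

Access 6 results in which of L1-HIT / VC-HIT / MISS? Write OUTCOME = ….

#0 0x21→b8/s0 MISS; vc=[]
#1 0x21→b8/s0 L1-HIT; vc=[]
#2 0x22→b8/s0 L1-HIT; vc=[]
#3 0x1a→b6/s0 MISS; vc=[8]
#4 0x20→b8/s0 VC-HIT; vc=[6]
#5 0x20→b8/s0 L1-HIT; vc=[6]
#6 0x23→b8/s0 L1-HIT; vc=[6]
#7 0x23→b8/s0 L1-HIT; vc=[6]
#8 0x12→b4/s0 MISS; vc=[6,8]
#9 0xa→b2/s0 MISS; vc=[6,8,4]
#10 0x12→b4/s0 VC-HIT; vc=[6,8,2]
#11 0x9→b2/s0 VC-HIT; vc=[6,8,4]

OUTCOME = L1-HIT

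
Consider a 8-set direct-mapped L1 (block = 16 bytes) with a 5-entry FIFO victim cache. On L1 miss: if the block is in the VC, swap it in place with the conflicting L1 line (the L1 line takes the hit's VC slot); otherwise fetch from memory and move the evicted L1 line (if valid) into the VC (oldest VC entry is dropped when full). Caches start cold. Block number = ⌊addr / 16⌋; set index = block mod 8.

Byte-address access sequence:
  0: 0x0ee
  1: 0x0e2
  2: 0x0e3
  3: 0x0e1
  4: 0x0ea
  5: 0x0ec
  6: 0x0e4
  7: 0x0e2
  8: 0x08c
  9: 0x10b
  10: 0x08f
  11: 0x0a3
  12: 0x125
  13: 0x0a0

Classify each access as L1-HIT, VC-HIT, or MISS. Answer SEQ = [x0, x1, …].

SEQ = [MISS, L1-HIT, L1-HIT, L1-HIT, L1-HIT, L1-HIT, L1-HIT, L1-HIT, MISS, MISS, VC-HIT, MISS, MISS, VC-HIT]

#0 0xee→b14/s6 MISS; vc=[]
#1 0xe2→b14/s6 L1-HIT; vc=[]
#2 0xe3→b14/s6 L1-HIT; vc=[]
#3 0xe1→b14/s6 L1-HIT; vc=[]
#4 0xea→b14/s6 L1-HIT; vc=[]
#5 0xec→b14/s6 L1-HIT; vc=[]
#6 0xe4→b14/s6 L1-HIT; vc=[]
#7 0xe2→b14/s6 L1-HIT; vc=[]
#8 0x8c→b8/s0 MISS; vc=[]
#9 0x10b→b16/s0 MISS; vc=[8]
#10 0x8f→b8/s0 VC-HIT; vc=[16]
#11 0xa3→b10/s2 MISS; vc=[16]
#12 0x125→b18/s2 MISS; vc=[16,10]
#13 0xa0→b10/s2 VC-HIT; vc=[16,18]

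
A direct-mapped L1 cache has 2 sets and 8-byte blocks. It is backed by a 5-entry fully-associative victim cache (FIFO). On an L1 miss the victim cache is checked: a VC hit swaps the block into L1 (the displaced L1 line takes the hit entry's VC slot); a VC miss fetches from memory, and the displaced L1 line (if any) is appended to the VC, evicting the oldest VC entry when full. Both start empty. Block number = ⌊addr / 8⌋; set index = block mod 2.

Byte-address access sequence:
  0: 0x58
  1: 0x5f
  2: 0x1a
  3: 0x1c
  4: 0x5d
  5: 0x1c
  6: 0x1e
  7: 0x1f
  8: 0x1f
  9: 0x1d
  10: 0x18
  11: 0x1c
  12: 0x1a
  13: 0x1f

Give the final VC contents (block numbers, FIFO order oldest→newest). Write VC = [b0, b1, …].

VC = [11]

0: 0x58 (blk 11, set 1) → MISS  vc=[]
1: 0x5f (blk 11, set 1) → L1-HIT  vc=[]
2: 0x1a (blk 3, set 1) → MISS  vc=[11]
3: 0x1c (blk 3, set 1) → L1-HIT  vc=[11]
4: 0x5d (blk 11, set 1) → VC-HIT  vc=[3]
5: 0x1c (blk 3, set 1) → VC-HIT  vc=[11]
6: 0x1e (blk 3, set 1) → L1-HIT  vc=[11]
7: 0x1f (blk 3, set 1) → L1-HIT  vc=[11]
8: 0x1f (blk 3, set 1) → L1-HIT  vc=[11]
9: 0x1d (blk 3, set 1) → L1-HIT  vc=[11]
10: 0x18 (blk 3, set 1) → L1-HIT  vc=[11]
11: 0x1c (blk 3, set 1) → L1-HIT  vc=[11]
12: 0x1a (blk 3, set 1) → L1-HIT  vc=[11]
13: 0x1f (blk 3, set 1) → L1-HIT  vc=[11]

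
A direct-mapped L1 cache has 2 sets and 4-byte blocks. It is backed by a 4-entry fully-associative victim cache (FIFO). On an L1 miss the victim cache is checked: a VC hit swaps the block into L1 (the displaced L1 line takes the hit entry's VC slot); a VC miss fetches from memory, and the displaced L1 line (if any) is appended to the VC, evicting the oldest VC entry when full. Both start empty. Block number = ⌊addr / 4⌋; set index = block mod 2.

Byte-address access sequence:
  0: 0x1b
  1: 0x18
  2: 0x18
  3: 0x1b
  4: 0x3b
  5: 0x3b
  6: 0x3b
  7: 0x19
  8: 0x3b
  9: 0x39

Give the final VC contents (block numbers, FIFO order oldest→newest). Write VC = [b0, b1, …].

  [0] addr=0x1b blk=6 s=0: MISS | VC []
  [1] addr=0x18 blk=6 s=0: L1-HIT | VC []
  [2] addr=0x18 blk=6 s=0: L1-HIT | VC []
  [3] addr=0x1b blk=6 s=0: L1-HIT | VC []
  [4] addr=0x3b blk=14 s=0: MISS | VC [6]
  [5] addr=0x3b blk=14 s=0: L1-HIT | VC [6]
  [6] addr=0x3b blk=14 s=0: L1-HIT | VC [6]
  [7] addr=0x19 blk=6 s=0: VC-HIT | VC [14]
  [8] addr=0x3b blk=14 s=0: VC-HIT | VC [6]
  [9] addr=0x39 blk=14 s=0: L1-HIT | VC [6]

VC = [6]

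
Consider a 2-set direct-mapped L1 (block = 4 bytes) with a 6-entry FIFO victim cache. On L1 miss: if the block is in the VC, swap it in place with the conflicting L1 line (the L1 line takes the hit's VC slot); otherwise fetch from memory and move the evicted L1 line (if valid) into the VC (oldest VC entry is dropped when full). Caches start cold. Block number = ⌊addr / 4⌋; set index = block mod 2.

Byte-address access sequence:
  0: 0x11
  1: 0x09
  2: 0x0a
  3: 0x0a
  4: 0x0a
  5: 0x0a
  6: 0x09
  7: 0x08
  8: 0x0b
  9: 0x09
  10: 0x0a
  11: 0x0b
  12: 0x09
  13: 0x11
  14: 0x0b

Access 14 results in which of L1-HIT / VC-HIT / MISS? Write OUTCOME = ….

  [0] addr=0x11 blk=4 s=0: MISS | VC []
  [1] addr=0x9 blk=2 s=0: MISS | VC [4]
  [2] addr=0xa blk=2 s=0: L1-HIT | VC [4]
  [3] addr=0xa blk=2 s=0: L1-HIT | VC [4]
  [4] addr=0xa blk=2 s=0: L1-HIT | VC [4]
  [5] addr=0xa blk=2 s=0: L1-HIT | VC [4]
  [6] addr=0x9 blk=2 s=0: L1-HIT | VC [4]
  [7] addr=0x8 blk=2 s=0: L1-HIT | VC [4]
  [8] addr=0xb blk=2 s=0: L1-HIT | VC [4]
  [9] addr=0x9 blk=2 s=0: L1-HIT | VC [4]
  [10] addr=0xa blk=2 s=0: L1-HIT | VC [4]
  [11] addr=0xb blk=2 s=0: L1-HIT | VC [4]
  [12] addr=0x9 blk=2 s=0: L1-HIT | VC [4]
  [13] addr=0x11 blk=4 s=0: VC-HIT | VC [2]
  [14] addr=0xb blk=2 s=0: VC-HIT | VC [4]

OUTCOME = VC-HIT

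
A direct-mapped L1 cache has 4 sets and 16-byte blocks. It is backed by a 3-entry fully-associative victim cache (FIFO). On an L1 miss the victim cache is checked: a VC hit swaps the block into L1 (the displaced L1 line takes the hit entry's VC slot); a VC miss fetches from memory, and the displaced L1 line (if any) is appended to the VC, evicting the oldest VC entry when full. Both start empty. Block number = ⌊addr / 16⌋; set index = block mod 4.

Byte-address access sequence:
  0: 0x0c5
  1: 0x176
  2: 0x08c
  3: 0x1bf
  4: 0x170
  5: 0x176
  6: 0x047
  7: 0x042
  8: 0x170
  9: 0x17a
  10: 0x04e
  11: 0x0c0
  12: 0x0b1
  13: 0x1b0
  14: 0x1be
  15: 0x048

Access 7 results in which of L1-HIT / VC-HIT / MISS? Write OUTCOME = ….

#0 0xc5→b12/s0 MISS; vc=[]
#1 0x176→b23/s3 MISS; vc=[]
#2 0x8c→b8/s0 MISS; vc=[12]
#3 0x1bf→b27/s3 MISS; vc=[12,23]
#4 0x170→b23/s3 VC-HIT; vc=[12,27]
#5 0x176→b23/s3 L1-HIT; vc=[12,27]
#6 0x47→b4/s0 MISS; vc=[12,27,8]
#7 0x42→b4/s0 L1-HIT; vc=[12,27,8]
#8 0x170→b23/s3 L1-HIT; vc=[12,27,8]
#9 0x17a→b23/s3 L1-HIT; vc=[12,27,8]
#10 0x4e→b4/s0 L1-HIT; vc=[12,27,8]
#11 0xc0→b12/s0 VC-HIT; vc=[4,27,8]
#12 0xb1→b11/s3 MISS; vc=[27,8,23]
#13 0x1b0→b27/s3 VC-HIT; vc=[11,8,23]
#14 0x1be→b27/s3 L1-HIT; vc=[11,8,23]
#15 0x48→b4/s0 MISS; vc=[8,23,12]

OUTCOME = L1-HIT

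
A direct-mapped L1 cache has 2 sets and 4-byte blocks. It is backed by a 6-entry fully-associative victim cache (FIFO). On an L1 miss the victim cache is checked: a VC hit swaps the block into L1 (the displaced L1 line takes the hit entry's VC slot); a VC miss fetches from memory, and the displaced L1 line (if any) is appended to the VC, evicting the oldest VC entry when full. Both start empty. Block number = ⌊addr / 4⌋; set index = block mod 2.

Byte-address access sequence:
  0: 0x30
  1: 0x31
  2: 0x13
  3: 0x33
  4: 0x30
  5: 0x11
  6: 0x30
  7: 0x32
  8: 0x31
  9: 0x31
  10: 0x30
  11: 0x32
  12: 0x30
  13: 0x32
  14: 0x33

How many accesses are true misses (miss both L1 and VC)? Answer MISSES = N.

  [0] addr=0x30 blk=12 s=0: MISS | VC []
  [1] addr=0x31 blk=12 s=0: L1-HIT | VC []
  [2] addr=0x13 blk=4 s=0: MISS | VC [12]
  [3] addr=0x33 blk=12 s=0: VC-HIT | VC [4]
  [4] addr=0x30 blk=12 s=0: L1-HIT | VC [4]
  [5] addr=0x11 blk=4 s=0: VC-HIT | VC [12]
  [6] addr=0x30 blk=12 s=0: VC-HIT | VC [4]
  [7] addr=0x32 blk=12 s=0: L1-HIT | VC [4]
  [8] addr=0x31 blk=12 s=0: L1-HIT | VC [4]
  [9] addr=0x31 blk=12 s=0: L1-HIT | VC [4]
  [10] addr=0x30 blk=12 s=0: L1-HIT | VC [4]
  [11] addr=0x32 blk=12 s=0: L1-HIT | VC [4]
  [12] addr=0x30 blk=12 s=0: L1-HIT | VC [4]
  [13] addr=0x32 blk=12 s=0: L1-HIT | VC [4]
  [14] addr=0x33 blk=12 s=0: L1-HIT | VC [4]

MISSES = 2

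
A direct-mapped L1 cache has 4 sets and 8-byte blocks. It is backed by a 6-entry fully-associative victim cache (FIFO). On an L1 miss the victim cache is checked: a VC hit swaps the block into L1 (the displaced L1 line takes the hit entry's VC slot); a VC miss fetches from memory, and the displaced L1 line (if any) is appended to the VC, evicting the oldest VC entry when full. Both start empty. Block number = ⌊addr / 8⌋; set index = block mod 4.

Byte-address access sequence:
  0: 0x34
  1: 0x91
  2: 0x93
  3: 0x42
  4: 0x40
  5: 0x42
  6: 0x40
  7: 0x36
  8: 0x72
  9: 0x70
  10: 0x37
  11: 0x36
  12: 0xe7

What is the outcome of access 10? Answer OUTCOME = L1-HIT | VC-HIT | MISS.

OUTCOME = VC-HIT

  [0] addr=0x34 blk=6 s=2: MISS | VC []
  [1] addr=0x91 blk=18 s=2: MISS | VC [6]
  [2] addr=0x93 blk=18 s=2: L1-HIT | VC [6]
  [3] addr=0x42 blk=8 s=0: MISS | VC [6]
  [4] addr=0x40 blk=8 s=0: L1-HIT | VC [6]
  [5] addr=0x42 blk=8 s=0: L1-HIT | VC [6]
  [6] addr=0x40 blk=8 s=0: L1-HIT | VC [6]
  [7] addr=0x36 blk=6 s=2: VC-HIT | VC [18]
  [8] addr=0x72 blk=14 s=2: MISS | VC [18, 6]
  [9] addr=0x70 blk=14 s=2: L1-HIT | VC [18, 6]
  [10] addr=0x37 blk=6 s=2: VC-HIT | VC [18, 14]
  [11] addr=0x36 blk=6 s=2: L1-HIT | VC [18, 14]
  [12] addr=0xe7 blk=28 s=0: MISS | VC [18, 14, 8]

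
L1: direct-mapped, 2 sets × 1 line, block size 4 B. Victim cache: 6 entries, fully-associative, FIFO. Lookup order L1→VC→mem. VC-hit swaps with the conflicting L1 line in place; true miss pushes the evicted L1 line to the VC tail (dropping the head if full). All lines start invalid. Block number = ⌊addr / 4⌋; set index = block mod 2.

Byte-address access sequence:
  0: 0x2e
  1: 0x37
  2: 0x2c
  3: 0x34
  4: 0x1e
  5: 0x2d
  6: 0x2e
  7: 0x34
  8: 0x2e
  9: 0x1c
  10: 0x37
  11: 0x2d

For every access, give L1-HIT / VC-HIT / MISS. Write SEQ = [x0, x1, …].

0: 0x2e (blk 11, set 1) → MISS  vc=[]
1: 0x37 (blk 13, set 1) → MISS  vc=[11]
2: 0x2c (blk 11, set 1) → VC-HIT  vc=[13]
3: 0x34 (blk 13, set 1) → VC-HIT  vc=[11]
4: 0x1e (blk 7, set 1) → MISS  vc=[11, 13]
5: 0x2d (blk 11, set 1) → VC-HIT  vc=[7, 13]
6: 0x2e (blk 11, set 1) → L1-HIT  vc=[7, 13]
7: 0x34 (blk 13, set 1) → VC-HIT  vc=[7, 11]
8: 0x2e (blk 11, set 1) → VC-HIT  vc=[7, 13]
9: 0x1c (blk 7, set 1) → VC-HIT  vc=[11, 13]
10: 0x37 (blk 13, set 1) → VC-HIT  vc=[11, 7]
11: 0x2d (blk 11, set 1) → VC-HIT  vc=[13, 7]

SEQ = [MISS, MISS, VC-HIT, VC-HIT, MISS, VC-HIT, L1-HIT, VC-HIT, VC-HIT, VC-HIT, VC-HIT, VC-HIT]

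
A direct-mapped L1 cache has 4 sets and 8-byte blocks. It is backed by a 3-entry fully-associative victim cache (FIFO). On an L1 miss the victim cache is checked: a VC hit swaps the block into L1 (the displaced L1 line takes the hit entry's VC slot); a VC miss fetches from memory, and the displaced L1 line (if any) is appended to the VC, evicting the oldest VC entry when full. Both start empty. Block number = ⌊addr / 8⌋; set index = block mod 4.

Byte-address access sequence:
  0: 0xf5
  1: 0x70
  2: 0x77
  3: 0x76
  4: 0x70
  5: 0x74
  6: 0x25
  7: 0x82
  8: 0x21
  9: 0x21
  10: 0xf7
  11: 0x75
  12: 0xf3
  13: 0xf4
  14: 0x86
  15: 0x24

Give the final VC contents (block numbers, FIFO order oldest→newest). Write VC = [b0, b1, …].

VC = [14, 16]

0: 0xf5 (blk 30, set 2) → MISS  vc=[]
1: 0x70 (blk 14, set 2) → MISS  vc=[30]
2: 0x77 (blk 14, set 2) → L1-HIT  vc=[30]
3: 0x76 (blk 14, set 2) → L1-HIT  vc=[30]
4: 0x70 (blk 14, set 2) → L1-HIT  vc=[30]
5: 0x74 (blk 14, set 2) → L1-HIT  vc=[30]
6: 0x25 (blk 4, set 0) → MISS  vc=[30]
7: 0x82 (blk 16, set 0) → MISS  vc=[30, 4]
8: 0x21 (blk 4, set 0) → VC-HIT  vc=[30, 16]
9: 0x21 (blk 4, set 0) → L1-HIT  vc=[30, 16]
10: 0xf7 (blk 30, set 2) → VC-HIT  vc=[14, 16]
11: 0x75 (blk 14, set 2) → VC-HIT  vc=[30, 16]
12: 0xf3 (blk 30, set 2) → VC-HIT  vc=[14, 16]
13: 0xf4 (blk 30, set 2) → L1-HIT  vc=[14, 16]
14: 0x86 (blk 16, set 0) → VC-HIT  vc=[14, 4]
15: 0x24 (blk 4, set 0) → VC-HIT  vc=[14, 16]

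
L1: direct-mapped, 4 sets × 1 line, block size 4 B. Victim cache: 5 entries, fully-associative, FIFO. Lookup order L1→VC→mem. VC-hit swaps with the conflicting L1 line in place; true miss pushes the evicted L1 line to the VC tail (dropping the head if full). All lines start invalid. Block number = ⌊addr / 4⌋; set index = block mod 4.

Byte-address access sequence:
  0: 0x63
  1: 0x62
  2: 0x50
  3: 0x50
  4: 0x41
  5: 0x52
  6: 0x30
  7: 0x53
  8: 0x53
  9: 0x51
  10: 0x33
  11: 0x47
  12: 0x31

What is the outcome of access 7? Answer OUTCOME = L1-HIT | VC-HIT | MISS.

OUTCOME = VC-HIT

#0 0x63→b24/s0 MISS; vc=[]
#1 0x62→b24/s0 L1-HIT; vc=[]
#2 0x50→b20/s0 MISS; vc=[24]
#3 0x50→b20/s0 L1-HIT; vc=[24]
#4 0x41→b16/s0 MISS; vc=[24,20]
#5 0x52→b20/s0 VC-HIT; vc=[24,16]
#6 0x30→b12/s0 MISS; vc=[24,16,20]
#7 0x53→b20/s0 VC-HIT; vc=[24,16,12]
#8 0x53→b20/s0 L1-HIT; vc=[24,16,12]
#9 0x51→b20/s0 L1-HIT; vc=[24,16,12]
#10 0x33→b12/s0 VC-HIT; vc=[24,16,20]
#11 0x47→b17/s1 MISS; vc=[24,16,20]
#12 0x31→b12/s0 L1-HIT; vc=[24,16,20]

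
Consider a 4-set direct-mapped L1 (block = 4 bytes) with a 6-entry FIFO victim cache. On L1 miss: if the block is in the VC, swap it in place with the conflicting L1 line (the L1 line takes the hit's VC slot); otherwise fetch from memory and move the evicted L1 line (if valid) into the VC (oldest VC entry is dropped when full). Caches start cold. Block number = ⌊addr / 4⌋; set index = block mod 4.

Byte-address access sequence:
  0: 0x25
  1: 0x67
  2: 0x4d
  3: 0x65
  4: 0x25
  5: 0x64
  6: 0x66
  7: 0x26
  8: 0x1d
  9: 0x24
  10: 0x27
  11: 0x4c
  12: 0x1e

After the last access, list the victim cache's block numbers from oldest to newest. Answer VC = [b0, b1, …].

VC = [25, 19]

0: 0x25 (blk 9, set 1) → MISS  vc=[]
1: 0x67 (blk 25, set 1) → MISS  vc=[9]
2: 0x4d (blk 19, set 3) → MISS  vc=[9]
3: 0x65 (blk 25, set 1) → L1-HIT  vc=[9]
4: 0x25 (blk 9, set 1) → VC-HIT  vc=[25]
5: 0x64 (blk 25, set 1) → VC-HIT  vc=[9]
6: 0x66 (blk 25, set 1) → L1-HIT  vc=[9]
7: 0x26 (blk 9, set 1) → VC-HIT  vc=[25]
8: 0x1d (blk 7, set 3) → MISS  vc=[25, 19]
9: 0x24 (blk 9, set 1) → L1-HIT  vc=[25, 19]
10: 0x27 (blk 9, set 1) → L1-HIT  vc=[25, 19]
11: 0x4c (blk 19, set 3) → VC-HIT  vc=[25, 7]
12: 0x1e (blk 7, set 3) → VC-HIT  vc=[25, 19]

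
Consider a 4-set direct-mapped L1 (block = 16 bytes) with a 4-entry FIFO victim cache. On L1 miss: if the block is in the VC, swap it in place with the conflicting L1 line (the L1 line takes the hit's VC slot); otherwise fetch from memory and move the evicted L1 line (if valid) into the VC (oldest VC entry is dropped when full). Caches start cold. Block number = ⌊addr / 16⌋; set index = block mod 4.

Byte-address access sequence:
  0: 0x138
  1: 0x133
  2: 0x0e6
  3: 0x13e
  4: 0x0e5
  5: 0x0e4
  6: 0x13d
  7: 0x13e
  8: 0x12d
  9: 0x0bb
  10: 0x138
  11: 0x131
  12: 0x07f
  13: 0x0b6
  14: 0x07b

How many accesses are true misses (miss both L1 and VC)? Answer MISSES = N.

#0 0x138→b19/s3 MISS; vc=[]
#1 0x133→b19/s3 L1-HIT; vc=[]
#2 0xe6→b14/s2 MISS; vc=[]
#3 0x13e→b19/s3 L1-HIT; vc=[]
#4 0xe5→b14/s2 L1-HIT; vc=[]
#5 0xe4→b14/s2 L1-HIT; vc=[]
#6 0x13d→b19/s3 L1-HIT; vc=[]
#7 0x13e→b19/s3 L1-HIT; vc=[]
#8 0x12d→b18/s2 MISS; vc=[14]
#9 0xbb→b11/s3 MISS; vc=[14,19]
#10 0x138→b19/s3 VC-HIT; vc=[14,11]
#11 0x131→b19/s3 L1-HIT; vc=[14,11]
#12 0x7f→b7/s3 MISS; vc=[14,11,19]
#13 0xb6→b11/s3 VC-HIT; vc=[14,7,19]
#14 0x7b→b7/s3 VC-HIT; vc=[14,11,19]

MISSES = 5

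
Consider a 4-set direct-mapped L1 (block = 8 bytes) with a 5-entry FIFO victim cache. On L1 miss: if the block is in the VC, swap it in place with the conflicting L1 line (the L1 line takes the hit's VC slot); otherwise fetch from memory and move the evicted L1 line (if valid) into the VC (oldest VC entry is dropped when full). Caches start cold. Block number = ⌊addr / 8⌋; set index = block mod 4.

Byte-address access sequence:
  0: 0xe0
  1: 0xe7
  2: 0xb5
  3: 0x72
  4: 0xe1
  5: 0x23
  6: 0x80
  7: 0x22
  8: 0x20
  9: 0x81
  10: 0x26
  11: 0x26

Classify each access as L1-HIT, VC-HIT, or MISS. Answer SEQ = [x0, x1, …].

SEQ = [MISS, L1-HIT, MISS, MISS, L1-HIT, MISS, MISS, VC-HIT, L1-HIT, VC-HIT, VC-HIT, L1-HIT]

  [0] addr=0xe0 blk=28 s=0: MISS | VC []
  [1] addr=0xe7 blk=28 s=0: L1-HIT | VC []
  [2] addr=0xb5 blk=22 s=2: MISS | VC []
  [3] addr=0x72 blk=14 s=2: MISS | VC [22]
  [4] addr=0xe1 blk=28 s=0: L1-HIT | VC [22]
  [5] addr=0x23 blk=4 s=0: MISS | VC [22, 28]
  [6] addr=0x80 blk=16 s=0: MISS | VC [22, 28, 4]
  [7] addr=0x22 blk=4 s=0: VC-HIT | VC [22, 28, 16]
  [8] addr=0x20 blk=4 s=0: L1-HIT | VC [22, 28, 16]
  [9] addr=0x81 blk=16 s=0: VC-HIT | VC [22, 28, 4]
  [10] addr=0x26 blk=4 s=0: VC-HIT | VC [22, 28, 16]
  [11] addr=0x26 blk=4 s=0: L1-HIT | VC [22, 28, 16]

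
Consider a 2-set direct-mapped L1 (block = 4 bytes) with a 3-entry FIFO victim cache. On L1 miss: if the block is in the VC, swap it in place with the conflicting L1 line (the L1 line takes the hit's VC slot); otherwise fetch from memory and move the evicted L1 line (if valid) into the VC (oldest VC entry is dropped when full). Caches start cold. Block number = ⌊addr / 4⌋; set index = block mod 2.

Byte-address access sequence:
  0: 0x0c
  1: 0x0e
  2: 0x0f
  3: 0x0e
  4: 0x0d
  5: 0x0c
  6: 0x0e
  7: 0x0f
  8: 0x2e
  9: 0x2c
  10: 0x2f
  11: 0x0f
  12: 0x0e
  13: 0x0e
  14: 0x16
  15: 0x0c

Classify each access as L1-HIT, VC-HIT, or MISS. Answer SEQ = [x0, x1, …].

0: 0xc (blk 3, set 1) → MISS  vc=[]
1: 0xe (blk 3, set 1) → L1-HIT  vc=[]
2: 0xf (blk 3, set 1) → L1-HIT  vc=[]
3: 0xe (blk 3, set 1) → L1-HIT  vc=[]
4: 0xd (blk 3, set 1) → L1-HIT  vc=[]
5: 0xc (blk 3, set 1) → L1-HIT  vc=[]
6: 0xe (blk 3, set 1) → L1-HIT  vc=[]
7: 0xf (blk 3, set 1) → L1-HIT  vc=[]
8: 0x2e (blk 11, set 1) → MISS  vc=[3]
9: 0x2c (blk 11, set 1) → L1-HIT  vc=[3]
10: 0x2f (blk 11, set 1) → L1-HIT  vc=[3]
11: 0xf (blk 3, set 1) → VC-HIT  vc=[11]
12: 0xe (blk 3, set 1) → L1-HIT  vc=[11]
13: 0xe (blk 3, set 1) → L1-HIT  vc=[11]
14: 0x16 (blk 5, set 1) → MISS  vc=[11, 3]
15: 0xc (blk 3, set 1) → VC-HIT  vc=[11, 5]

SEQ = [MISS, L1-HIT, L1-HIT, L1-HIT, L1-HIT, L1-HIT, L1-HIT, L1-HIT, MISS, L1-HIT, L1-HIT, VC-HIT, L1-HIT, L1-HIT, MISS, VC-HIT]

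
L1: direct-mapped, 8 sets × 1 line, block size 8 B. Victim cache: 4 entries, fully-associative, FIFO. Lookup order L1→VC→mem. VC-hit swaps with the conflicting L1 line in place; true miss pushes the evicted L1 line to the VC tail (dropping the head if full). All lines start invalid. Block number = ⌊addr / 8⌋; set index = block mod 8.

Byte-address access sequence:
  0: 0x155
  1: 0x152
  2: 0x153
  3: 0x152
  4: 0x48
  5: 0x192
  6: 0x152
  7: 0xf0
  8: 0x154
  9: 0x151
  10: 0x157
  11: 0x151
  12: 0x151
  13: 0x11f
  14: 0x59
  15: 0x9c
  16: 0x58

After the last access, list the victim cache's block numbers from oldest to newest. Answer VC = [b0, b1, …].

VC = [50, 35, 19]

  [0] addr=0x155 blk=42 s=2: MISS | VC []
  [1] addr=0x152 blk=42 s=2: L1-HIT | VC []
  [2] addr=0x153 blk=42 s=2: L1-HIT | VC []
  [3] addr=0x152 blk=42 s=2: L1-HIT | VC []
  [4] addr=0x48 blk=9 s=1: MISS | VC []
  [5] addr=0x192 blk=50 s=2: MISS | VC [42]
  [6] addr=0x152 blk=42 s=2: VC-HIT | VC [50]
  [7] addr=0xf0 blk=30 s=6: MISS | VC [50]
  [8] addr=0x154 blk=42 s=2: L1-HIT | VC [50]
  [9] addr=0x151 blk=42 s=2: L1-HIT | VC [50]
  [10] addr=0x157 blk=42 s=2: L1-HIT | VC [50]
  [11] addr=0x151 blk=42 s=2: L1-HIT | VC [50]
  [12] addr=0x151 blk=42 s=2: L1-HIT | VC [50]
  [13] addr=0x11f blk=35 s=3: MISS | VC [50]
  [14] addr=0x59 blk=11 s=3: MISS | VC [50, 35]
  [15] addr=0x9c blk=19 s=3: MISS | VC [50, 35, 11]
  [16] addr=0x58 blk=11 s=3: VC-HIT | VC [50, 35, 19]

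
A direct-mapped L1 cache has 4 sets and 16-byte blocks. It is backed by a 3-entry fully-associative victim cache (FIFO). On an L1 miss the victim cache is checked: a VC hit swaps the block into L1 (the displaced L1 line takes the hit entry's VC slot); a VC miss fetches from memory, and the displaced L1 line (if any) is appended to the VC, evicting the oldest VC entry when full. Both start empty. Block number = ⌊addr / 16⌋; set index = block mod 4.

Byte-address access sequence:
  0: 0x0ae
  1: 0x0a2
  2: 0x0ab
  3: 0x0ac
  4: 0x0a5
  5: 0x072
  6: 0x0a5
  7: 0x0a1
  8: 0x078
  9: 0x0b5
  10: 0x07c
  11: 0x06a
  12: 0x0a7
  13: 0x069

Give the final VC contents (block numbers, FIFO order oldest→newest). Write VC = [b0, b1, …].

#0 0xae→b10/s2 MISS; vc=[]
#1 0xa2→b10/s2 L1-HIT; vc=[]
#2 0xab→b10/s2 L1-HIT; vc=[]
#3 0xac→b10/s2 L1-HIT; vc=[]
#4 0xa5→b10/s2 L1-HIT; vc=[]
#5 0x72→b7/s3 MISS; vc=[]
#6 0xa5→b10/s2 L1-HIT; vc=[]
#7 0xa1→b10/s2 L1-HIT; vc=[]
#8 0x78→b7/s3 L1-HIT; vc=[]
#9 0xb5→b11/s3 MISS; vc=[7]
#10 0x7c→b7/s3 VC-HIT; vc=[11]
#11 0x6a→b6/s2 MISS; vc=[11,10]
#12 0xa7→b10/s2 VC-HIT; vc=[11,6]
#13 0x69→b6/s2 VC-HIT; vc=[11,10]

VC = [11, 10]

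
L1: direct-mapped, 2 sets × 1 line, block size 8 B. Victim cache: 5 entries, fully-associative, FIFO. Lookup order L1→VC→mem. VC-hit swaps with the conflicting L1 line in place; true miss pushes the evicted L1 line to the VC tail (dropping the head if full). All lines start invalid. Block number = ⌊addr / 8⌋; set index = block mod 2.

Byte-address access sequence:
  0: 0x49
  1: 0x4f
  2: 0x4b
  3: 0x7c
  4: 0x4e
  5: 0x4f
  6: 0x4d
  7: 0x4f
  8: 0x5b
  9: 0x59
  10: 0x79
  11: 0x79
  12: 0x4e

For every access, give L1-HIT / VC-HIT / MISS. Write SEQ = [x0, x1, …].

SEQ = [MISS, L1-HIT, L1-HIT, MISS, VC-HIT, L1-HIT, L1-HIT, L1-HIT, MISS, L1-HIT, VC-HIT, L1-HIT, VC-HIT]

#0 0x49→b9/s1 MISS; vc=[]
#1 0x4f→b9/s1 L1-HIT; vc=[]
#2 0x4b→b9/s1 L1-HIT; vc=[]
#3 0x7c→b15/s1 MISS; vc=[9]
#4 0x4e→b9/s1 VC-HIT; vc=[15]
#5 0x4f→b9/s1 L1-HIT; vc=[15]
#6 0x4d→b9/s1 L1-HIT; vc=[15]
#7 0x4f→b9/s1 L1-HIT; vc=[15]
#8 0x5b→b11/s1 MISS; vc=[15,9]
#9 0x59→b11/s1 L1-HIT; vc=[15,9]
#10 0x79→b15/s1 VC-HIT; vc=[11,9]
#11 0x79→b15/s1 L1-HIT; vc=[11,9]
#12 0x4e→b9/s1 VC-HIT; vc=[11,15]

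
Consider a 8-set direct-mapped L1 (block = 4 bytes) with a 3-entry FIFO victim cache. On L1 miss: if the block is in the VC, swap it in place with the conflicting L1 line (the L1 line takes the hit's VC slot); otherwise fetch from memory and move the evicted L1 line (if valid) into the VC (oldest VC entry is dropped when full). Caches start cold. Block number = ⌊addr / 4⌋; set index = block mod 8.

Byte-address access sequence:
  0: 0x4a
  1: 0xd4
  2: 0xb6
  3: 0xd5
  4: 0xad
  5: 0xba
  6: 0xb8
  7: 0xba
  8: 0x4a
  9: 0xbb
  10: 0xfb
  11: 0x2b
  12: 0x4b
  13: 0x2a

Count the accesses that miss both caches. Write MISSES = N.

#0 0x4a→b18/s2 MISS; vc=[]
#1 0xd4→b53/s5 MISS; vc=[]
#2 0xb6→b45/s5 MISS; vc=[53]
#3 0xd5→b53/s5 VC-HIT; vc=[45]
#4 0xad→b43/s3 MISS; vc=[45]
#5 0xba→b46/s6 MISS; vc=[45]
#6 0xb8→b46/s6 L1-HIT; vc=[45]
#7 0xba→b46/s6 L1-HIT; vc=[45]
#8 0x4a→b18/s2 L1-HIT; vc=[45]
#9 0xbb→b46/s6 L1-HIT; vc=[45]
#10 0xfb→b62/s6 MISS; vc=[45,46]
#11 0x2b→b10/s2 MISS; vc=[45,46,18]
#12 0x4b→b18/s2 VC-HIT; vc=[45,46,10]
#13 0x2a→b10/s2 VC-HIT; vc=[45,46,18]

MISSES = 7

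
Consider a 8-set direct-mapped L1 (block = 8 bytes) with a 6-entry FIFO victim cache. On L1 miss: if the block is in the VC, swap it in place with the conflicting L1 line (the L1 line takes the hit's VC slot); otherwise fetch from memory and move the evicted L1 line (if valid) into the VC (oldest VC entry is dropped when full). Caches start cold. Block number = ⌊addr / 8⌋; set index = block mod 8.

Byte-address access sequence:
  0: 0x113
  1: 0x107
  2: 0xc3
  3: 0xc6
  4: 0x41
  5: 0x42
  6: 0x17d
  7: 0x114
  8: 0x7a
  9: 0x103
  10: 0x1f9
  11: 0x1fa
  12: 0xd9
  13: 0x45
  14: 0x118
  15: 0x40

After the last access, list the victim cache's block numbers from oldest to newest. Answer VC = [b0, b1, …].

0: 0x113 (blk 34, set 2) → MISS  vc=[]
1: 0x107 (blk 32, set 0) → MISS  vc=[]
2: 0xc3 (blk 24, set 0) → MISS  vc=[32]
3: 0xc6 (blk 24, set 0) → L1-HIT  vc=[32]
4: 0x41 (blk 8, set 0) → MISS  vc=[32, 24]
5: 0x42 (blk 8, set 0) → L1-HIT  vc=[32, 24]
6: 0x17d (blk 47, set 7) → MISS  vc=[32, 24]
7: 0x114 (blk 34, set 2) → L1-HIT  vc=[32, 24]
8: 0x7a (blk 15, set 7) → MISS  vc=[32, 24, 47]
9: 0x103 (blk 32, set 0) → VC-HIT  vc=[8, 24, 47]
10: 0x1f9 (blk 63, set 7) → MISS  vc=[8, 24, 47, 15]
11: 0x1fa (blk 63, set 7) → L1-HIT  vc=[8, 24, 47, 15]
12: 0xd9 (blk 27, set 3) → MISS  vc=[8, 24, 47, 15]
13: 0x45 (blk 8, set 0) → VC-HIT  vc=[32, 24, 47, 15]
14: 0x118 (blk 35, set 3) → MISS  vc=[32, 24, 47, 15, 27]
15: 0x40 (blk 8, set 0) → L1-HIT  vc=[32, 24, 47, 15, 27]

VC = [32, 24, 47, 15, 27]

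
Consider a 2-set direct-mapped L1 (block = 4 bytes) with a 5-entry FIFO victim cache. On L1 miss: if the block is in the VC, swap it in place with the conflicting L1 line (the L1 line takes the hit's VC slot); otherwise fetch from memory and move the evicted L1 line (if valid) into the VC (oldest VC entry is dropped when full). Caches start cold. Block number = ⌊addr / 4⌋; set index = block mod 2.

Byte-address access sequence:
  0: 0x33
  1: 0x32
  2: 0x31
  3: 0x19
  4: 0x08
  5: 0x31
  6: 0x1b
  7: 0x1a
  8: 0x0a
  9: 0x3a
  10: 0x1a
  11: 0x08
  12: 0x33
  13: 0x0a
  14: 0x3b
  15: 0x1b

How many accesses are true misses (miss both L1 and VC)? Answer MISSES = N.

MISSES = 4

#0 0x33→b12/s0 MISS; vc=[]
#1 0x32→b12/s0 L1-HIT; vc=[]
#2 0x31→b12/s0 L1-HIT; vc=[]
#3 0x19→b6/s0 MISS; vc=[12]
#4 0x8→b2/s0 MISS; vc=[12,6]
#5 0x31→b12/s0 VC-HIT; vc=[2,6]
#6 0x1b→b6/s0 VC-HIT; vc=[2,12]
#7 0x1a→b6/s0 L1-HIT; vc=[2,12]
#8 0xa→b2/s0 VC-HIT; vc=[6,12]
#9 0x3a→b14/s0 MISS; vc=[6,12,2]
#10 0x1a→b6/s0 VC-HIT; vc=[14,12,2]
#11 0x8→b2/s0 VC-HIT; vc=[14,12,6]
#12 0x33→b12/s0 VC-HIT; vc=[14,2,6]
#13 0xa→b2/s0 VC-HIT; vc=[14,12,6]
#14 0x3b→b14/s0 VC-HIT; vc=[2,12,6]
#15 0x1b→b6/s0 VC-HIT; vc=[2,12,14]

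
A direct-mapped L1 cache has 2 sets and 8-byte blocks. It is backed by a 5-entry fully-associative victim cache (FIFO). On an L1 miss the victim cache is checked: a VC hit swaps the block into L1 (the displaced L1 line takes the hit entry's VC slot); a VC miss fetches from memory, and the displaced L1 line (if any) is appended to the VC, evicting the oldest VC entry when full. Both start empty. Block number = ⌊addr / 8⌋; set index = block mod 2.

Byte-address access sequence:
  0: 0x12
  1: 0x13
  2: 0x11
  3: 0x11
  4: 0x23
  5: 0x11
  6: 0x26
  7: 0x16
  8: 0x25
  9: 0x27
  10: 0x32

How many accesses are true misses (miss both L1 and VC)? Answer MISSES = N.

MISSES = 3

  [0] addr=0x12 blk=2 s=0: MISS | VC []
  [1] addr=0x13 blk=2 s=0: L1-HIT | VC []
  [2] addr=0x11 blk=2 s=0: L1-HIT | VC []
  [3] addr=0x11 blk=2 s=0: L1-HIT | VC []
  [4] addr=0x23 blk=4 s=0: MISS | VC [2]
  [5] addr=0x11 blk=2 s=0: VC-HIT | VC [4]
  [6] addr=0x26 blk=4 s=0: VC-HIT | VC [2]
  [7] addr=0x16 blk=2 s=0: VC-HIT | VC [4]
  [8] addr=0x25 blk=4 s=0: VC-HIT | VC [2]
  [9] addr=0x27 blk=4 s=0: L1-HIT | VC [2]
  [10] addr=0x32 blk=6 s=0: MISS | VC [2, 4]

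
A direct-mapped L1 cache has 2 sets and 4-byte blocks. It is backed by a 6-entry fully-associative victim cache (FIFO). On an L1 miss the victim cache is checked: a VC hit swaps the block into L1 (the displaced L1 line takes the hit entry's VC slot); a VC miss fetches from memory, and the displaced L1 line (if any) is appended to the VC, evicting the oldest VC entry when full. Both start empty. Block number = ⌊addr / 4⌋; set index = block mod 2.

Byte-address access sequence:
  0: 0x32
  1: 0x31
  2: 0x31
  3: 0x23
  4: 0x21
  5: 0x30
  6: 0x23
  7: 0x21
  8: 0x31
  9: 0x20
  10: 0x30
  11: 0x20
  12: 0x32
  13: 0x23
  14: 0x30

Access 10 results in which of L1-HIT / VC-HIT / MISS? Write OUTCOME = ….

OUTCOME = VC-HIT

#0 0x32→b12/s0 MISS; vc=[]
#1 0x31→b12/s0 L1-HIT; vc=[]
#2 0x31→b12/s0 L1-HIT; vc=[]
#3 0x23→b8/s0 MISS; vc=[12]
#4 0x21→b8/s0 L1-HIT; vc=[12]
#5 0x30→b12/s0 VC-HIT; vc=[8]
#6 0x23→b8/s0 VC-HIT; vc=[12]
#7 0x21→b8/s0 L1-HIT; vc=[12]
#8 0x31→b12/s0 VC-HIT; vc=[8]
#9 0x20→b8/s0 VC-HIT; vc=[12]
#10 0x30→b12/s0 VC-HIT; vc=[8]
#11 0x20→b8/s0 VC-HIT; vc=[12]
#12 0x32→b12/s0 VC-HIT; vc=[8]
#13 0x23→b8/s0 VC-HIT; vc=[12]
#14 0x30→b12/s0 VC-HIT; vc=[8]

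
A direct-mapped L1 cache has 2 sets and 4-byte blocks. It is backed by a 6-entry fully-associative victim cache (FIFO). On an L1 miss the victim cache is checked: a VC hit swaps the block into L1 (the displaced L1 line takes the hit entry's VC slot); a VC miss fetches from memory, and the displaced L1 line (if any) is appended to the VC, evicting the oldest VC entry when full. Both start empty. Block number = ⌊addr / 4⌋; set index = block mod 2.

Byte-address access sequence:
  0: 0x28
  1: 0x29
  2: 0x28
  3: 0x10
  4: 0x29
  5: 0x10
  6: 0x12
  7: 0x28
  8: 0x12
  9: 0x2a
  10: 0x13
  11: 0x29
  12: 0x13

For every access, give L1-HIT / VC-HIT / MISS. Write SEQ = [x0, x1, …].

SEQ = [MISS, L1-HIT, L1-HIT, MISS, VC-HIT, VC-HIT, L1-HIT, VC-HIT, VC-HIT, VC-HIT, VC-HIT, VC-HIT, VC-HIT]

#0 0x28→b10/s0 MISS; vc=[]
#1 0x29→b10/s0 L1-HIT; vc=[]
#2 0x28→b10/s0 L1-HIT; vc=[]
#3 0x10→b4/s0 MISS; vc=[10]
#4 0x29→b10/s0 VC-HIT; vc=[4]
#5 0x10→b4/s0 VC-HIT; vc=[10]
#6 0x12→b4/s0 L1-HIT; vc=[10]
#7 0x28→b10/s0 VC-HIT; vc=[4]
#8 0x12→b4/s0 VC-HIT; vc=[10]
#9 0x2a→b10/s0 VC-HIT; vc=[4]
#10 0x13→b4/s0 VC-HIT; vc=[10]
#11 0x29→b10/s0 VC-HIT; vc=[4]
#12 0x13→b4/s0 VC-HIT; vc=[10]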